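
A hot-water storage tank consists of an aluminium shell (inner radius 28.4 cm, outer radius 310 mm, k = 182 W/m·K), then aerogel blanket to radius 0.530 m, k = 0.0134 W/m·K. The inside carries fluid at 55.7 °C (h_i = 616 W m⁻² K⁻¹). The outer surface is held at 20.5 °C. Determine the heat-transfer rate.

Treat each layer as a resistance in series:
  R_conv,in = 1/(4πr²h) = 1/(4π·0.284²·616) = 0.001602 K/W
  R_aluminium = (1/0.284 − 1/0.310)/(4πk) = 0.2953/(4π·182) = 1.291×10^-4 K/W
  R_aerogel blanket = (1/0.310 − 1/0.530)/(4πk) = 1.339/(4π·0.0134) = 7.952 K/W
ΣR = 0.001602 + 1.291×10^-4 + 7.952 = 7.954 K/W
Q = ΔT/ΣR = (55.7 °C − 20.5 °C)/7.954 = 4.43 W

Q = 4.43 W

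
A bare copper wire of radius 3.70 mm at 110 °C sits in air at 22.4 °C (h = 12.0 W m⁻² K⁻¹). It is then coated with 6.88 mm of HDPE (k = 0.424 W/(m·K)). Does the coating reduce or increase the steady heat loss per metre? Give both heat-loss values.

increases: 24.4 → 53.2 W/m

Critical radius for a cylinder: r_cr = k/h = 0.0353 m = 3.53 cm.
Outer radius after coating: r₂ = 0.00370 + 0.00688 = 0.01058 m.
Since r₁ < r_cr and r₂ ≤ r_cr, the coating moves toward the maximum at r_cr — heat loss rises.
Bare: R = 1/(2πr₁h) = 3.585 m·K/W; Q = 87.6/3.585 = 24.4 W/m.
Coated: R = R_cond + R_conv = 1.648 m·K/W; Q = 87.6/1.648 = 53.2 W/m.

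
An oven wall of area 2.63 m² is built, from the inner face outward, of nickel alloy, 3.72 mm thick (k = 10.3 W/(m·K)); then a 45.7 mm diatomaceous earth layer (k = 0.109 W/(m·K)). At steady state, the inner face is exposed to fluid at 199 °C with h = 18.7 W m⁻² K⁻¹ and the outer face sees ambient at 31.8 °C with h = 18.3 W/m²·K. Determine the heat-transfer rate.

Series thermal resistances, inner to outer:
  R_conv,in = 1/(hA) = 1/(18.7·2.63) = 0.02033 K/W
  R_nickel alloy = L/(kA) = 0.00372/(10.3·2.63) = 1.373×10^-4 K/W
  R_diatomaceous earth = L/(kA) = 0.0457/(0.109·2.63) = 0.1594 K/W
  R_conv,out = 1/(hA) = 1/(18.3·2.63) = 0.02078 K/W
ΣR = 0.02033 + 1.373×10^-4 + 0.1594 + 0.02078 = 0.2006 K/W
Q = ΔT/ΣR = (199 °C − 31.8 °C)/0.2006 = 833 W

Q = 833 W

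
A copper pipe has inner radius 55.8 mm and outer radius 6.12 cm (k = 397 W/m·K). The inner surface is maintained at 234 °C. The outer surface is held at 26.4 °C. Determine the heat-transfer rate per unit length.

Q' = 2πk·ΔT/ln(r₂/r₁) = 2π × 397 × 207.6 / ln(0.0612/0.0558) = 5.61×10^6 W/m

Q' = 5.61×10^6 W/m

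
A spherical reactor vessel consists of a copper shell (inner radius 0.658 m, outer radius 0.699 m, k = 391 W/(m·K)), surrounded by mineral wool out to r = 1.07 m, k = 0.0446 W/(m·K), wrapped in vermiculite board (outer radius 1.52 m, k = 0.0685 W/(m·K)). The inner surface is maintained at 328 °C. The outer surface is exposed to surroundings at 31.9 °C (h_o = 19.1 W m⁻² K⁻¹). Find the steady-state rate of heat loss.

Q = 245 W

Resistance network (inner→outer):
  R_copper = (1/0.658 − 1/0.699)/(4πk) = 0.08914/(4π·391) = 1.814×10^-5 K/W
  R_mineral wool = (1/0.699 − 1/1.07)/(4πk) = 0.4960/(4π·0.0446) = 0.8851 K/W
  R_vermiculite board = (1/1.07 − 1/1.52)/(4πk) = 0.2767/(4π·0.0685) = 0.3214 K/W
  R_conv,out = 1/(4πr²h) = 1/(4π·1.52²·19.1) = 0.001803 K/W
ΣR = 1.814×10^-5 + 0.8851 + 0.3214 + 0.001803 = 1.208 K/W
Q = ΔT/ΣR = (328 °C − 31.9 °C)/1.208 = 245 W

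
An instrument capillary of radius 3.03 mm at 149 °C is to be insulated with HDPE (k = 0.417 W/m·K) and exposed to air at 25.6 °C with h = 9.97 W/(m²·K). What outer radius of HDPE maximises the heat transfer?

For a cylinder, r_cr = k_ins/h = 0.417/9.97 = 0.0418 m = 4.18 cm

r_cr = 4.18 cm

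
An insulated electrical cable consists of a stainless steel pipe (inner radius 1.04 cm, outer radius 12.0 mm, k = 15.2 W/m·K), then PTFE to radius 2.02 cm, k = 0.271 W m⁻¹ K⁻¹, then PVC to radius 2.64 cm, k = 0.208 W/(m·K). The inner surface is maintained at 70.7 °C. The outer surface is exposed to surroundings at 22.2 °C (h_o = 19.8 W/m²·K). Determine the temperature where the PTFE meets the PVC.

T = 52.4 °C

Series thermal resistances, inner to outer:
  R'_stainless steel = ln(0.0120/0.0104)/(2πk) = 0.1431/(2π·15.2) = 0.001498 m·K/W
  R'_PTFE = ln(0.0202/0.0120)/(2πk) = 0.5208/(2π·0.271) = 0.3058 m·K/W
  R'_PVC = ln(0.0264/0.0202)/(2πk) = 0.2677/(2π·0.208) = 0.2048 m·K/W
  R'_conv,out = 1/(2πr h) = 1/(2π·0.0264·19.8) = 0.3045 m·K/W
ΣR = 0.001498 + 0.3058 + 0.2048 + 0.3045 = 0.8166 m·K/W
Q' = ΔT/ΣR = (70.7 °C − 22.2 °C)/0.8166 = 59.39 W/m
From the inner boundary to the PTFE/PVC interface, ΣR_partial = 0.3073 m·K/W.
T_interface = T_in − Q'·ΣR_partial = 70.7 °C − (59.39)(0.3073) = 52.4 °C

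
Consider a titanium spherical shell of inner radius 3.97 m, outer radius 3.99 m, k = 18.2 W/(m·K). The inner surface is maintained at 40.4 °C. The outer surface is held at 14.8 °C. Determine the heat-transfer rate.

Q = 4.64×10^6 W

Q = 4πk·ΔT/(1/r₁ − 1/r₂) = 4π × 18.2 × 25.6 / (1/3.97 − 1/3.99) = 4.64×10^6 W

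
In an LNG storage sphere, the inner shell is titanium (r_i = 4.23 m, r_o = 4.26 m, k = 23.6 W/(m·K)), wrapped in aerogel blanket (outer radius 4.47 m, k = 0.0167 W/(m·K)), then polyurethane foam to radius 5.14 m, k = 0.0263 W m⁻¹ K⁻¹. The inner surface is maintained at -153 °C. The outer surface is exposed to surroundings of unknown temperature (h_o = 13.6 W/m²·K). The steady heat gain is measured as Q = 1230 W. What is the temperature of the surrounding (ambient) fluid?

T_out = 20.4 °C

Sum the resistances:
  R_titanium = (1/4.23 − 1/4.26)/(4πk) = 0.001665/(4π·23.6) = 5.614×10^-6 K/W
  R_aerogel blanket = (1/4.26 − 1/4.47)/(4πk) = 0.01103/(4π·0.0167) = 0.05255 K/W
  R_polyurethane foam = (1/4.47 − 1/5.14)/(4πk) = 0.02916/(4π·0.0263) = 0.08823 K/W
  R_conv,out = 1/(4πr²h) = 1/(4π·5.14²·13.6) = 2.215×10^-4 K/W
ΣR = 0.1410 K/W
ΔT = Q·ΣR = 1230 × 0.1410 = 173.4 K
Heat flows inward, so T_out = T_in + ΔT = -153 + 173.4 = 20.4 °C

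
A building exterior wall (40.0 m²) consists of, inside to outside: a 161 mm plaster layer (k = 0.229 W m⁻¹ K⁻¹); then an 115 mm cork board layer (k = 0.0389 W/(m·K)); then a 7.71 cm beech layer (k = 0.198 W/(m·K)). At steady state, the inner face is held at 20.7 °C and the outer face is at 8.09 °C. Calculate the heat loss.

Q = 125 W

Treat each layer as a resistance in series:
  R_plaster = L/(kA) = 0.161/(0.229·40.0) = 0.01758 K/W
  R_cork board = L/(kA) = 0.115/(0.0389·40.0) = 0.07391 K/W
  R_beech = L/(kA) = 0.0771/(0.198·40.0) = 0.009735 K/W
ΣR = 0.01758 + 0.07391 + 0.009735 = 0.1012 K/W
Q = ΔT/ΣR = (20.7 °C − 8.09 °C)/0.1012 = 125 W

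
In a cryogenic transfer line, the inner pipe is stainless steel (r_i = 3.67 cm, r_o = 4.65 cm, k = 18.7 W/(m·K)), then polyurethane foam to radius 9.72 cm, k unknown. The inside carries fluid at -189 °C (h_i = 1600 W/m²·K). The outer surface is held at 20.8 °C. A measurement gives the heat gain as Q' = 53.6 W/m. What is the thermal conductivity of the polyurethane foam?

ΣR = ΔT/Q' = |-189 − 20.8|/53.6 = 3.914 m·K/W
Known resistances:
  R'_conv,in = 1/(2πr h) = 1/(2π·0.0367·1600) = 0.002710 m·K/W
  R'_stainless steel = ln(0.0465/0.0367)/(2πk) = 0.2367/(2π·18.7) = 0.002014 m·K/W
R_polyurethane foam = ΣR − ΣR_known = 3.914 − 0.004724 = 3.909 m·K/W
ln(r₂/r₁)/(2πk) = 3.909 ⇒ k = 0.7373/(2π·3.909) = 0.0300 W/m·K

k = 0.0300 W/m·K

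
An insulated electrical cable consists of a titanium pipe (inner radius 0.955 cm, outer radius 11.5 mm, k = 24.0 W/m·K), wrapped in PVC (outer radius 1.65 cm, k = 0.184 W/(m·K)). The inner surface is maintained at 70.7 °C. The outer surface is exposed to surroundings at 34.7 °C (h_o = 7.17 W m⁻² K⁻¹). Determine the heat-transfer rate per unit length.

Series thermal resistances, inner to outer:
  R'_titanium = ln(0.0115/0.00955)/(2πk) = 0.1858/(2π·24.0) = 0.001232 m·K/W
  R'_PVC = ln(0.0165/0.0115)/(2πk) = 0.3610/(2π·0.184) = 0.3123 m·K/W
  R'_conv,out = 1/(2πr h) = 1/(2π·0.0165·7.17) = 1.345 m·K/W
ΣR = 0.001232 + 0.3123 + 1.345 = 1.659 m·K/W
Q' = ΔT/ΣR = (70.7 °C − 34.7 °C)/1.659 = 21.7 W/m

Q' = 21.7 W/m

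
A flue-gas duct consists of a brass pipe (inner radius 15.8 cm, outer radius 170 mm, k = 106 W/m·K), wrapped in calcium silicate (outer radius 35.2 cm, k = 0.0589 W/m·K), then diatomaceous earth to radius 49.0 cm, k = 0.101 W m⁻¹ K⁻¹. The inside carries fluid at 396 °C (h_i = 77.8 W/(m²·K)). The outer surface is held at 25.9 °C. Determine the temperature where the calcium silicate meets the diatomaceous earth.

T = 103 °C

Resistance network (inner→outer):
  R'_conv,in = 1/(2πr h) = 1/(2π·0.158·77.8) = 0.01295 m·K/W
  R'_brass = ln(0.170/0.158)/(2πk) = 0.07320/(2π·106) = 1.099×10^-4 m·K/W
  R'_calcium silicate = ln(0.352/0.170)/(2πk) = 0.7278/(2π·0.0589) = 1.967 m·K/W
  R'_diatomaceous earth = ln(0.490/0.352)/(2πk) = 0.3308/(2π·0.101) = 0.5212 m·K/W
ΣR = 0.01295 + 1.099×10^-4 + 1.967 + 0.5212 = 2.501 m·K/W
Q' = ΔT/ΣR = (396 °C − 25.9 °C)/2.501 = 148.0 W/m
From the inner boundary to the calcium silicate/diatomaceous earth interface, ΣR_partial = 1.980 m·K/W.
T_interface = T_in − Q'·ΣR_partial = 396 °C − (148.0)(1.980) = 103 °C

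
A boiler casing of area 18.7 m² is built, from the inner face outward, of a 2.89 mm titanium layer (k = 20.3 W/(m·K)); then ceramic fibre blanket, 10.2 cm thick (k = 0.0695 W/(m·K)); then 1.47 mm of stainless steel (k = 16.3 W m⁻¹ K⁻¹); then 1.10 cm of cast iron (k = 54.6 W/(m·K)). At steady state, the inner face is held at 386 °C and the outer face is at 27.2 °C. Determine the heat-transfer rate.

Resistance network (inner→outer):
  R_titanium = L/(kA) = 0.00289/(20.3·18.7) = 7.613×10^-6 K/W
  R_ceramic fibre blanket = L/(kA) = 0.102/(0.0695·18.7) = 0.07848 K/W
  R_stainless steel = L/(kA) = 0.00147/(16.3·18.7) = 4.823×10^-6 K/W
  R_cast iron = L/(kA) = 0.0110/(54.6·18.7) = 1.077×10^-5 K/W
ΣR = 7.613×10^-6 + 0.07848 + 4.823×10^-6 + 1.077×10^-5 = 0.07850 K/W
Q = ΔT/ΣR = (386 °C − 27.2 °C)/0.07850 = 4570 W

Q = 4.57 kW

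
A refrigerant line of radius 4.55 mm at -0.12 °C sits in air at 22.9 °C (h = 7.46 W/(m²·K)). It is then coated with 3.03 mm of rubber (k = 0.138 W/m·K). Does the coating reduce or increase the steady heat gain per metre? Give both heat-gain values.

Critical radius for a cylinder: r_cr = k/h = 0.0185 m = 1.85 cm.
Outer radius after coating: r₂ = 0.00455 + 0.00303 = 0.00758 m.
Since r₁ < r_cr and r₂ ≤ r_cr, the coating moves toward the maximum at r_cr — heat gain rises.
Bare: R = 1/(2πr₁h) = 4.689 m·K/W; Q = 23.02/4.689 = 4.91 W/m.
Coated: R = R_cond + R_conv = 3.403 m·K/W; Q = 23.02/3.403 = 6.76 W/m.

increases: 4.91 → 6.76 W/m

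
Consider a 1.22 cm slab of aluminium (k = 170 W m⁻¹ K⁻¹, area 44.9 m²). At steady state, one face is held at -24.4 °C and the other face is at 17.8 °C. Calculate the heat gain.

Q = 26400 kW

Q = kA·ΔT/L = 170 × 44.9 × |-24.4 °C − 17.8 °C| / 0.0122 = 2.64×10^7 W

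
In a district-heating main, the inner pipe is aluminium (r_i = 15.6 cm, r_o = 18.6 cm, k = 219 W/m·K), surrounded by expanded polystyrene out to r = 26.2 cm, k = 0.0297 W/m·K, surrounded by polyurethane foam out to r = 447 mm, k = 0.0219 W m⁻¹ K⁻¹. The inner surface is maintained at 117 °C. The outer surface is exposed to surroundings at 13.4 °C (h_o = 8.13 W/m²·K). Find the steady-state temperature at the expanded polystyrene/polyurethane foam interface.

Resistance network (inner→outer):
  R'_aluminium = ln(0.186/0.156)/(2πk) = 0.1759/(2π·219) = 1.278×10^-4 m·K/W
  R'_expanded polystyrene = ln(0.262/0.186)/(2πk) = 0.3426/(2π·0.0297) = 1.836 m·K/W
  R'_polyurethane foam = ln(0.447/0.262)/(2πk) = 0.5342/(2π·0.0219) = 3.882 m·K/W
  R'_conv,out = 1/(2πr h) = 1/(2π·0.447·8.13) = 0.04379 m·K/W
ΣR = 1.278×10^-4 + 1.836 + 3.882 + 0.04379 = 5.762 m·K/W
Q' = ΔT/ΣR = (117 °C − 13.4 °C)/5.762 = 17.98 W/m
From the inner boundary to the expanded polystyrene/polyurethane foam interface, ΣR_partial = 1.836 m·K/W.
T_interface = T_in − Q'·ΣR_partial = 117 °C − (17.98)(1.836) = 84.0 °C

T = 84.0 °C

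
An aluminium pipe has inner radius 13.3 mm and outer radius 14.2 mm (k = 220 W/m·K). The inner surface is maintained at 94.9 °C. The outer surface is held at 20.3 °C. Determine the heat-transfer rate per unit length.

Q' = 1.57×10^6 W/m

Q' = 2πk·ΔT/ln(r₂/r₁) = 2π × 220 × 74.6 / ln(0.0142/0.0133) = 1.57×10^6 W/m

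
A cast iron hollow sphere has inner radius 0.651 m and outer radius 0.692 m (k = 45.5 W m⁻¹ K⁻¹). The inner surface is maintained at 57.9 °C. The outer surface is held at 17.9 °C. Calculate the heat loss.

Q = 251 kW

Q = 4πk·ΔT/(1/r₁ − 1/r₂) = 4π × 45.5 × 40 / (1/0.651 − 1/0.692) = 2.51×10^5 W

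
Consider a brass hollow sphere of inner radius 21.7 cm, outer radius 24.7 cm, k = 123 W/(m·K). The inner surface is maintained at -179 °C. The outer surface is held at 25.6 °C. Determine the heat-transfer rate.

Q = 565 kW

Q = 4πk·ΔT/(1/r₁ − 1/r₂) = 4π × 123 × 204.6 / (1/0.217 − 1/0.247) = 5.65×10^5 W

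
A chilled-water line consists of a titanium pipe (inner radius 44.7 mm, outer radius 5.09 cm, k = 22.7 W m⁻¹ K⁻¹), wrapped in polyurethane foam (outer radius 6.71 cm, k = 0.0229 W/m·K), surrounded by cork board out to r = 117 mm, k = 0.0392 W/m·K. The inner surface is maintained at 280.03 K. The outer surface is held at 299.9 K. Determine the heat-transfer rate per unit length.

Treat each layer as a resistance in series:
  R'_titanium = ln(0.0509/0.0447)/(2πk) = 0.1299/(2π·22.7) = 9.107×10^-4 m·K/W
  R'_polyurethane foam = ln(0.0671/0.0509)/(2πk) = 0.2763/(2π·0.0229) = 1.920 m·K/W
  R'_cork board = ln(0.117/0.0671)/(2πk) = 0.5560/(2π·0.0392) = 2.257 m·K/W
ΣR = 9.107×10^-4 + 1.920 + 2.257 = 4.178 m·K/W
Q' = ΔT/ΣR = (280.03 K − 299.9 K)/4.178 = -4.76 W/m
(Negative Q' ⇒ heat flows inward; heat gain = 4.76 W/m.)

Q' = 4.76 W/m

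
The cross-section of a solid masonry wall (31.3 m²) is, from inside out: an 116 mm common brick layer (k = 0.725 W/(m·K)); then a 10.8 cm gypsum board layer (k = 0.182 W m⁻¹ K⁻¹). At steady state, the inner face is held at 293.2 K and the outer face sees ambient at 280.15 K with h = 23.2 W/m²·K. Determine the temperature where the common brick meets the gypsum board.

T = 290.6 K

Resistance network (inner→outer):
  R_common brick = L/(kA) = 0.116/(0.725·31.3) = 0.005112 K/W
  R_gypsum board = L/(kA) = 0.108/(0.182·31.3) = 0.01896 K/W
  R_conv,out = 1/(hA) = 1/(23.2·31.3) = 0.001377 K/W
ΣR = 0.005112 + 0.01896 + 0.001377 = 0.02545 K/W
Q = ΔT/ΣR = (293.2 K − 280.15 K)/0.02545 = 512.8 W
From the inner boundary to the common brick/gypsum board interface, ΣR_partial = 0.005112 K/W.
T_interface = T_in − Q·ΣR_partial = 293.2 K − (512.8)(0.005112) = 290.6 K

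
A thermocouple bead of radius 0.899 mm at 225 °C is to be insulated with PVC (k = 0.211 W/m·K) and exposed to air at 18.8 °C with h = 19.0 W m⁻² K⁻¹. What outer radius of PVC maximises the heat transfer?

r_cr = 2.22 cm

For a sphere, r_cr = 2k_ins/h = 2·0.211/19.0 = 0.0222 m = 2.22 cm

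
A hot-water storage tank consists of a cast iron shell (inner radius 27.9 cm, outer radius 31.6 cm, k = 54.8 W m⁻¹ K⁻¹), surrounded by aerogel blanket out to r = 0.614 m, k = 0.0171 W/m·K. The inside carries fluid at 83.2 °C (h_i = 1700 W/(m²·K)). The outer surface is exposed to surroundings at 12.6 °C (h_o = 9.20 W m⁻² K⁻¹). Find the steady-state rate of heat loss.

Treat each layer as a resistance in series:
  R_conv,in = 1/(4πr²h) = 1/(4π·0.279²·1700) = 6.014×10^-4 K/W
  R_cast iron = (1/0.279 − 1/0.316)/(4πk) = 0.4197/(4π·54.8) = 6.094×10^-4 K/W
  R_aerogel blanket = (1/0.316 − 1/0.614)/(4πk) = 1.536/(4π·0.0171) = 7.148 K/W
  R_conv,out = 1/(4πr²h) = 1/(4π·0.614²·9.20) = 0.02294 K/W
ΣR = 6.014×10^-4 + 6.094×10^-4 + 7.148 + 0.02294 = 7.172 K/W
Q = ΔT/ΣR = (83.2 °C − 12.6 °C)/7.172 = 9.84 W

Q = 9.84 W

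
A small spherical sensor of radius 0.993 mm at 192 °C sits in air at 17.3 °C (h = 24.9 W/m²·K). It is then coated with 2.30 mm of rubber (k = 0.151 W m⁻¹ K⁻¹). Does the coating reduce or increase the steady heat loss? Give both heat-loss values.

Critical radius for a sphere: r_cr = 2k/h = 0.0121 m = 1.21 cm.
Outer radius after coating: r₂ = 9.93×10^-4 + 0.00230 = 0.003293 m.
Since r₁ < r_cr and r₂ ≤ r_cr, the coating moves toward the maximum at r_cr — heat loss rises.
Bare: R = 1/(4πr₁²h) = 3241 K/W; Q = 174.7/3241 = 0.0539 W.
Coated: R = R_cond + R_conv = 665.4 K/W; Q = 174.7/665.4 = 0.263 W.

increases: 0.0539 → 0.263 W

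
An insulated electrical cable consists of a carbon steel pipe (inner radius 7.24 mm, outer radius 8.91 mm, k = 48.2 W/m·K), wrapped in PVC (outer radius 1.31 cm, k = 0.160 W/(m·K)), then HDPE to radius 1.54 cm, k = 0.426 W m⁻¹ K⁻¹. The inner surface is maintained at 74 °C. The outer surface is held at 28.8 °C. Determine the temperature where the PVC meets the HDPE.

Series thermal resistances, inner to outer:
  R'_carbon steel = ln(0.00891/0.00724)/(2πk) = 0.2076/(2π·48.2) = 6.853×10^-4 m·K/W
  R'_PVC = ln(0.0131/0.00891)/(2πk) = 0.3854/(2π·0.160) = 0.3834 m·K/W
  R'_HDPE = ln(0.0154/0.0131)/(2πk) = 0.1618/(2π·0.426) = 0.06043 m·K/W
ΣR = 6.853×10^-4 + 0.3834 + 0.06043 = 0.4445 m·K/W
Q' = ΔT/ΣR = (74 °C − 28.8 °C)/0.4445 = 101.7 W/m
From the inner boundary to the PVC/HDPE interface, ΣR_partial = 0.3841 m·K/W.
T_interface = T_in − Q'·ΣR_partial = 74 °C − (101.7)(0.3841) = 34.9 °C

T = 34.9 °C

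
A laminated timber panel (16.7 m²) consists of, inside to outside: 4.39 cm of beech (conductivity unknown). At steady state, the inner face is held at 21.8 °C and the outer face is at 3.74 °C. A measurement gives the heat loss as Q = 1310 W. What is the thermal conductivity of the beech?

k = 0.191 W/m·K

ΣR = ΔT/Q = |21.8 − 3.74|/1310 = 0.01379 K/W
L/(kA) = 0.01379 ⇒ k = 0.0439/(0.01379·16.7) = 0.191 W/m·K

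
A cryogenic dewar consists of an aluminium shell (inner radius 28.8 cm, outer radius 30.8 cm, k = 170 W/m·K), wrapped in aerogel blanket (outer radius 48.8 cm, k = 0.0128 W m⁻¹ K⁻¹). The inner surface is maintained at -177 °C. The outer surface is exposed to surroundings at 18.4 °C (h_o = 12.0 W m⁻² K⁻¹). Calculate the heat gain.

Resistance network (inner→outer):
  R_aluminium = (1/0.288 − 1/0.308)/(4πk) = 0.2255/(4π·170) = 1.055×10^-4 K/W
  R_aerogel blanket = (1/0.308 − 1/0.488)/(4πk) = 1.198/(4π·0.0128) = 7.445 K/W
  R_conv,out = 1/(4πr²h) = 1/(4π·0.488²·12.0) = 0.02785 K/W
ΣR = 1.055×10^-4 + 7.445 + 0.02785 = 7.473 K/W
Q = ΔT/ΣR = (-177 °C − 18.4 °C)/7.473 = -26.1 W
(Negative Q ⇒ heat flows inward; heat gain = 26.1 W.)

Q = 26.1 W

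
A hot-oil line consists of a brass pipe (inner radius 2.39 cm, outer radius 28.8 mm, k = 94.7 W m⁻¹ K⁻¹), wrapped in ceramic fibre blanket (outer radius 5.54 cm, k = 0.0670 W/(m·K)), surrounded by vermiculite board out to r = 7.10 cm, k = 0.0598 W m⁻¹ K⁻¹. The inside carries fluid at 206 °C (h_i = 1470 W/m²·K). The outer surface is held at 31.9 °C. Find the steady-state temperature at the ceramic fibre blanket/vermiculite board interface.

T = 83.7 °C

Resistance network (inner→outer):
  R'_conv,in = 1/(2πr h) = 1/(2π·0.0239·1470) = 0.004530 m·K/W
  R'_brass = ln(0.0288/0.0239)/(2πk) = 0.1865/(2π·94.7) = 3.134×10^-4 m·K/W
  R'_ceramic fibre blanket = ln(0.0554/0.0288)/(2πk) = 0.6542/(2π·0.0670) = 1.554 m·K/W
  R'_vermiculite board = ln(0.0710/0.0554)/(2πk) = 0.2481/(2π·0.0598) = 0.6603 m·K/W
ΣR = 0.004530 + 3.134×10^-4 + 1.554 + 0.6603 = 2.219 m·K/W
Q' = ΔT/ΣR = (206 °C − 31.9 °C)/2.219 = 78.46 W/m
From the inner boundary to the ceramic fibre blanket/vermiculite board interface, ΣR_partial = 1.559 m·K/W.
T_interface = T_in − Q'·ΣR_partial = 206 °C − (78.46)(1.559) = 83.7 °C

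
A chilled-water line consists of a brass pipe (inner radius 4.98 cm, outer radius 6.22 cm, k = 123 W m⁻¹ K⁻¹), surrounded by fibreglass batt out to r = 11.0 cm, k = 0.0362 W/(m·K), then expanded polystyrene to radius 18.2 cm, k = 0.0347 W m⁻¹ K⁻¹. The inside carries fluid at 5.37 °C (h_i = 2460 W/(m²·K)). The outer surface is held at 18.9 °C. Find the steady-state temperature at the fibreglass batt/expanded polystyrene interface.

Series thermal resistances, inner to outer:
  R'_conv,in = 1/(2πr h) = 1/(2π·0.0498·2460) = 0.001299 m·K/W
  R'_brass = ln(0.0622/0.0498)/(2πk) = 0.2223/(2π·123) = 2.877×10^-4 m·K/W
  R'_fibreglass batt = ln(0.110/0.0622)/(2πk) = 0.5701/(2π·0.0362) = 2.507 m·K/W
  R'_expanded polystyrene = ln(0.182/0.110)/(2πk) = 0.5035/(2π·0.0347) = 2.309 m·K/W
ΣR = 0.001299 + 2.877×10^-4 + 2.507 + 2.309 = 4.818 m·K/W
Q' = ΔT/ΣR = (5.37 °C − 18.9 °C)/4.818 = -2.808 W/m
From the inner boundary to the fibreglass batt/expanded polystyrene interface, ΣR_partial = 2.509 m·K/W.
T_interface = T_in − Q'·ΣR_partial = 5.37 °C − (-2.808)(2.509) = 12.4 °C

T = 12.4 °C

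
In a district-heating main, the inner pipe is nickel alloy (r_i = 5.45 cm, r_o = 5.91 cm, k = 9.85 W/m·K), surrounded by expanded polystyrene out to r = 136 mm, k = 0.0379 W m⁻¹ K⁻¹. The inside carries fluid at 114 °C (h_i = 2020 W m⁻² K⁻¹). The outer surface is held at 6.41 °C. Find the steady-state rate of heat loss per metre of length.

Treat each layer as a resistance in series:
  R'_conv,in = 1/(2πr h) = 1/(2π·0.0545·2020) = 0.001446 m·K/W
  R'_nickel alloy = ln(0.0591/0.0545)/(2πk) = 0.08103/(2π·9.85) = 0.001309 m·K/W
  R'_expanded polystyrene = ln(0.136/0.0591)/(2πk) = 0.8334/(2π·0.0379) = 3.500 m·K/W
ΣR = 0.001446 + 0.001309 + 3.500 = 3.503 m·K/W
Q' = ΔT/ΣR = (114 °C − 6.41 °C)/3.503 = 30.7 W/m

Q' = 30.7 W/m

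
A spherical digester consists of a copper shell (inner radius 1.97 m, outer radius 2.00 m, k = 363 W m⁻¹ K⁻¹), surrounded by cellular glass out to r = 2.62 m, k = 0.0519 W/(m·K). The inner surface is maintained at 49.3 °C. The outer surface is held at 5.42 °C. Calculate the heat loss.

Resistance network (inner→outer):
  R_copper = (1/1.97 − 1/2.00)/(4πk) = 0.007614/(4π·363) = 1.669×10^-6 K/W
  R_cellular glass = (1/2.00 − 1/2.62)/(4πk) = 0.1183/(4π·0.0519) = 0.1814 K/W
ΣR = 1.669×10^-6 + 0.1814 = 0.1814 K/W
Q = ΔT/ΣR = (49.3 °C − 5.42 °C)/0.1814 = 242 W

Q = 242 W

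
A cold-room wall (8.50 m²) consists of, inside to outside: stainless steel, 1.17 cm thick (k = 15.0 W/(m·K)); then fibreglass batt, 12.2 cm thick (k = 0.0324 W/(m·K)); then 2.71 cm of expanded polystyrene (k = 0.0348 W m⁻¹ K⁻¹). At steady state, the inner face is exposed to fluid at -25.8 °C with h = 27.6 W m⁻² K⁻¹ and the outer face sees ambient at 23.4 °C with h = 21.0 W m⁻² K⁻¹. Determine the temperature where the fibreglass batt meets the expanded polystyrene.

T = 14.6 °C

Treat each layer as a resistance in series:
  R_conv,in = 1/(hA) = 1/(27.6·8.50) = 0.004263 K/W
  R_stainless steel = L/(kA) = 0.0117/(15.0·8.50) = 9.176×10^-5 K/W
  R_fibreglass batt = L/(kA) = 0.122/(0.0324·8.50) = 0.4430 K/W
  R_expanded polystyrene = L/(kA) = 0.0271/(0.0348·8.50) = 0.09162 K/W
  R_conv,out = 1/(hA) = 1/(21.0·8.50) = 0.005602 K/W
ΣR = 0.004263 + 9.176×10^-5 + 0.4430 + 0.09162 + 0.005602 = 0.5446 K/W
Q = ΔT/ΣR = (-25.8 °C − 23.4 °C)/0.5446 = -90.34 W
From the inner boundary to the fibreglass batt/expanded polystyrene interface, ΣR_partial = 0.4474 K/W.
T_interface = T_in − Q·ΣR_partial = -25.8 °C − (-90.34)(0.4474) = 14.6 °C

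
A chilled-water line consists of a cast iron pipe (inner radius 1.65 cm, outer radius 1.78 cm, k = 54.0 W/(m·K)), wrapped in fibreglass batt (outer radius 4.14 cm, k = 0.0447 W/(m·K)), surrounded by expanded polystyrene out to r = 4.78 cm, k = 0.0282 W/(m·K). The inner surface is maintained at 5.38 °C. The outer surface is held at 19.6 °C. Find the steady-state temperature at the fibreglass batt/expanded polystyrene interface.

T = 16.6 °C

Treat each layer as a resistance in series:
  R'_cast iron = ln(0.0178/0.0165)/(2πk) = 0.07584/(2π·54.0) = 2.235×10^-4 m·K/W
  R'_fibreglass batt = ln(0.0414/0.0178)/(2πk) = 0.8441/(2π·0.0447) = 3.005 m·K/W
  R'_expanded polystyrene = ln(0.0478/0.0414)/(2πk) = 0.1437/(2π·0.0282) = 0.8113 m·K/W
ΣR = 2.235×10^-4 + 3.005 + 0.8113 = 3.817 m·K/W
Q' = ΔT/ΣR = (5.38 °C − 19.6 °C)/3.817 = -3.725 W/m
From the inner boundary to the fibreglass batt/expanded polystyrene interface, ΣR_partial = 3.005 m·K/W.
T_interface = T_in − Q'·ΣR_partial = 5.38 °C − (-3.725)(3.005) = 16.6 °C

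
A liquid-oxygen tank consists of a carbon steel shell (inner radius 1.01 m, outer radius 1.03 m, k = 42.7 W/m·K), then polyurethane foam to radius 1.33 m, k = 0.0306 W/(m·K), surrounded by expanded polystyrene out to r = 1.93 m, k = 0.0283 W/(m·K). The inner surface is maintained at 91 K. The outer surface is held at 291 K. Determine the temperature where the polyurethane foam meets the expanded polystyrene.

T = 183.8 K

Resistance network (inner→outer):
  R_carbon steel = (1/1.01 − 1/1.03)/(4πk) = 0.01923/(4π·42.7) = 3.583×10^-5 K/W
  R_polyurethane foam = (1/1.03 − 1/1.33)/(4πk) = 0.2190/(4π·0.0306) = 0.5695 K/W
  R_expanded polystyrene = (1/1.33 − 1/1.93)/(4πk) = 0.2337/(4π·0.0283) = 0.6573 K/W
ΣR = 3.583×10^-5 + 0.5695 + 0.6573 = 1.227 K/W
Q = ΔT/ΣR = (91 K − 291 K)/1.227 = -163.0 W
From the inner boundary to the polyurethane foam/expanded polystyrene interface, ΣR_partial = 0.5695 K/W.
T_interface = T_in − Q·ΣR_partial = 91 K − (-163.0)(0.5695) = 183.8 K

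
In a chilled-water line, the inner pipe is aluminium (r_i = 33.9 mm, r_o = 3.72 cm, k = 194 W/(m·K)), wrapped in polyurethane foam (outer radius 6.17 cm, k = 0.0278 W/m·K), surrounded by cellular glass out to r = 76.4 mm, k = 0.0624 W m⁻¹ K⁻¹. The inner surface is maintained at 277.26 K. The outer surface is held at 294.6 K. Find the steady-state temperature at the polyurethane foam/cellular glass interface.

T = 291.9 K

Series thermal resistances, inner to outer:
  R'_aluminium = ln(0.0372/0.0339)/(2πk) = 0.09289/(2π·194) = 7.621×10^-5 m·K/W
  R'_polyurethane foam = ln(0.0617/0.0372)/(2πk) = 0.5060/(2π·0.0278) = 2.897 m·K/W
  R'_cellular glass = ln(0.0764/0.0617)/(2πk) = 0.2137/(2π·0.0624) = 0.5451 m·K/W
ΣR = 7.621×10^-5 + 2.897 + 0.5451 = 3.442 m·K/W
Q' = ΔT/ΣR = (277.26 K − 294.6 K)/3.442 = -5.038 W/m
From the inner boundary to the polyurethane foam/cellular glass interface, ΣR_partial = 2.897 m·K/W.
T_interface = T_in − Q'·ΣR_partial = 277.26 K − (-5.038)(2.897) = 291.9 K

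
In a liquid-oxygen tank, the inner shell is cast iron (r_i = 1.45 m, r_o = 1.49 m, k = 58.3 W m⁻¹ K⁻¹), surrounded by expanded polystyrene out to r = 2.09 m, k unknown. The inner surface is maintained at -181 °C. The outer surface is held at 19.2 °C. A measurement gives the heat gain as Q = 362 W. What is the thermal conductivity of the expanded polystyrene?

ΣR = ΔT/Q = |-181 − 19.2|/362 = 0.5530 K/W
Known resistances:
  R_cast iron = (1/1.45 − 1/1.49)/(4πk) = 0.01851/(4π·58.3) = 2.527×10^-5 K/W
R_expanded polystyrene = ΣR − ΣR_known = 0.5530 − 2.527×10^-5 = 0.5530 K/W
(1/r₁−1/r₂)/(4πk) = 0.5530 ⇒ k = 0.1927/(4π·0.5530) = 0.0277 W/m·K

k = 0.0277 W/m·K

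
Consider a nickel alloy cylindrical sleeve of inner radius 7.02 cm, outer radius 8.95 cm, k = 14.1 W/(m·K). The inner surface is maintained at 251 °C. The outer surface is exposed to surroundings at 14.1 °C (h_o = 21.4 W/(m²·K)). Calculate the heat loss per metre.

Q' = 2760 W/m

Resistance network (inner→outer):
  R'_nickel alloy = ln(0.0895/0.0702)/(2πk) = 0.2429/(2π·14.1) = 0.002742 m·K/W
  R'_conv,out = 1/(2πr h) = 1/(2π·0.0895·21.4) = 0.08310 m·K/W
ΣR = 0.002742 + 0.08310 = 0.08584 m·K/W
Q' = ΔT/ΣR = (251 °C − 14.1 °C)/0.08584 = 2760 W/m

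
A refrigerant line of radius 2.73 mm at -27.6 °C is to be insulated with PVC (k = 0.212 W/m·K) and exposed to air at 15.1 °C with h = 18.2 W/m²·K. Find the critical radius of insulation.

For a cylinder, r_cr = k_ins/h = 0.212/18.2 = 0.0116 m = 1.16 cm

r_cr = 1.16 cm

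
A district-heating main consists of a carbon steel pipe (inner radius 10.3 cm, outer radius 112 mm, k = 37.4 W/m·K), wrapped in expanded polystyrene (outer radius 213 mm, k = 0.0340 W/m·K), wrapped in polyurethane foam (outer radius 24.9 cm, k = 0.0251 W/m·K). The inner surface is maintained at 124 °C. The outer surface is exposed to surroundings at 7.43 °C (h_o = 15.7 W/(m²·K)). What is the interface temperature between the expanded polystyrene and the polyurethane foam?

T = 37.2 °C

Resistance network (inner→outer):
  R'_carbon steel = ln(0.112/0.103)/(2πk) = 0.08377/(2π·37.4) = 3.565×10^-4 m·K/W
  R'_expanded polystyrene = ln(0.213/0.112)/(2πk) = 0.6428/(2π·0.0340) = 3.009 m·K/W
  R'_polyurethane foam = ln(0.249/0.213)/(2πk) = 0.1562/(2π·0.0251) = 0.9902 m·K/W
  R'_conv,out = 1/(2πr h) = 1/(2π·0.249·15.7) = 0.04071 m·K/W
ΣR = 3.565×10^-4 + 3.009 + 0.9902 + 0.04071 = 4.040 m·K/W
Q' = ΔT/ΣR = (124 °C − 7.43 °C)/4.040 = 28.85 W/m
From the inner boundary to the expanded polystyrene/polyurethane foam interface, ΣR_partial = 3.009 m·K/W.
T_interface = T_in − Q'·ΣR_partial = 124 °C − (28.85)(3.009) = 37.2 °C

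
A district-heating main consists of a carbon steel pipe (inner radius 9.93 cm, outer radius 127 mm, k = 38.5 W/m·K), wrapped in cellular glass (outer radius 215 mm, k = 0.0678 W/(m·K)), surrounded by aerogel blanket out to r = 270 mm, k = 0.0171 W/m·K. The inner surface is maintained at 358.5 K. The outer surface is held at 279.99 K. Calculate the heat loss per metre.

Resistance network (inner→outer):
  R'_carbon steel = ln(0.127/0.0993)/(2πk) = 0.2460/(2π·38.5) = 0.001017 m·K/W
  R'_cellular glass = ln(0.215/0.127)/(2πk) = 0.5265/(2π·0.0678) = 1.236 m·K/W
  R'_aerogel blanket = ln(0.270/0.215)/(2πk) = 0.2278/(2π·0.0171) = 2.120 m·K/W
ΣR = 0.001017 + 1.236 + 2.120 = 3.357 m·K/W
Q' = ΔT/ΣR = (358.5 K − 279.99 K)/3.357 = 23.4 W/m

Q' = 23.4 W/m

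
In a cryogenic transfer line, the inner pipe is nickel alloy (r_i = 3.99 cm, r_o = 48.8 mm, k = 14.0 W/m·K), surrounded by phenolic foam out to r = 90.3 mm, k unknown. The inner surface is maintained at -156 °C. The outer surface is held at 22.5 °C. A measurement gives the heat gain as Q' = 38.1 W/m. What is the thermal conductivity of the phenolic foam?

ΣR = ΔT/Q' = |-156 − 22.5|/38.1 = 4.685 m·K/W
Known resistances:
  R'_nickel alloy = ln(0.0488/0.0399)/(2πk) = 0.2014/(2π·14.0) = 0.002289 m·K/W
R_phenolic foam = ΣR − ΣR_known = 4.685 − 0.002289 = 4.683 m·K/W
ln(r₂/r₁)/(2πk) = 4.683 ⇒ k = 0.6154/(2π·4.683) = 0.0209 W/m·K

k = 0.0209 W/m·K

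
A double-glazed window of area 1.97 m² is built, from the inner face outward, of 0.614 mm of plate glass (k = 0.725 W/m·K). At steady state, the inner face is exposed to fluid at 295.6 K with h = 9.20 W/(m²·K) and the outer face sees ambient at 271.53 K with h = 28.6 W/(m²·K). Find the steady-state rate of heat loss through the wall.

Q = 328 W

Resistance network (inner→outer):
  R_conv,in = 1/(hA) = 1/(9.20·1.97) = 0.05518 K/W
  R_plate glass = L/(kA) = 6.14×10^-4/(0.725·1.97) = 4.299×10^-4 K/W
  R_conv,out = 1/(hA) = 1/(28.6·1.97) = 0.01775 K/W
ΣR = 0.05518 + 4.299×10^-4 + 0.01775 = 0.07336 K/W
Q = ΔT/ΣR = (295.6 K − 271.53 K)/0.07336 = 328 W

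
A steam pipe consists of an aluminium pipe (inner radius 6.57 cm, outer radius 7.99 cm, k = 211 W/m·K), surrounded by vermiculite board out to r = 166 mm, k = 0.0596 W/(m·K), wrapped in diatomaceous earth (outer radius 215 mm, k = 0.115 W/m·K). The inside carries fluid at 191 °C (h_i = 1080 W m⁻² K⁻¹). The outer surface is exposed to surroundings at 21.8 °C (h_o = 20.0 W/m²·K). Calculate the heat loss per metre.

Treat each layer as a resistance in series:
  R'_conv,in = 1/(2πr h) = 1/(2π·0.0657·1080) = 0.002243 m·K/W
  R'_aluminium = ln(0.0799/0.0657)/(2πk) = 0.1957/(2π·211) = 1.476×10^-4 m·K/W
  R'_vermiculite board = ln(0.166/0.0799)/(2πk) = 0.7312/(2π·0.0596) = 1.953 m·K/W
  R'_diatomaceous earth = ln(0.215/0.166)/(2πk) = 0.2587/(2π·0.115) = 0.3580 m·K/W
  R'_conv,out = 1/(2πr h) = 1/(2π·0.215·20.0) = 0.03701 m·K/W
ΣR = 0.002243 + 1.476×10^-4 + 1.953 + 0.3580 + 0.03701 = 2.350 m·K/W
Q' = ΔT/ΣR = (191 °C − 21.8 °C)/2.350 = 72.0 W/m

Q' = 72.0 W/m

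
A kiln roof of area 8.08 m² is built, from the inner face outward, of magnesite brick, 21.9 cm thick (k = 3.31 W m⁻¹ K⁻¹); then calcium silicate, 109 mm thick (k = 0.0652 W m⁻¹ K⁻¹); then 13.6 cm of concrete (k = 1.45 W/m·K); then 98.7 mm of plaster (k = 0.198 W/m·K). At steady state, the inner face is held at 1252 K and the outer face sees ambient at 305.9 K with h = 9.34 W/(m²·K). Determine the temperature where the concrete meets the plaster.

T = 541 K

Resistance network (inner→outer):
  R_magnesite brick = L/(kA) = 0.219/(3.31·8.08) = 0.008189 K/W
  R_calcium silicate = L/(kA) = 0.109/(0.0652·8.08) = 0.2069 K/W
  R_concrete = L/(kA) = 0.136/(1.45·8.08) = 0.01161 K/W
  R_plaster = L/(kA) = 0.0987/(0.198·8.08) = 0.06169 K/W
  R_conv,out = 1/(hA) = 1/(9.34·8.08) = 0.01325 K/W
ΣR = 0.008189 + 0.2069 + 0.01161 + 0.06169 + 0.01325 = 0.3016 K/W
Q = ΔT/ΣR = (1252 K − 305.9 K)/0.3016 = 3137 W
From the inner boundary to the concrete/plaster interface, ΣR_partial = 0.2267 K/W.
T_interface = T_in − Q·ΣR_partial = 1252 K − (3137)(0.2267) = 541 K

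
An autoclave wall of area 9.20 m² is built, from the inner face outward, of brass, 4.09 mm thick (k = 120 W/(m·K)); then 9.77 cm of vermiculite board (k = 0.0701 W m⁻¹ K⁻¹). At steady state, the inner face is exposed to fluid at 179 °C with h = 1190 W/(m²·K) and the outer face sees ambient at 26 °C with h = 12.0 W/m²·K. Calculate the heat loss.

Treat each layer as a resistance in series:
  R_conv,in = 1/(hA) = 1/(1190·9.20) = 9.134×10^-5 K/W
  R_brass = L/(kA) = 0.00409/(120·9.20) = 3.705×10^-6 K/W
  R_vermiculite board = L/(kA) = 0.0977/(0.0701·9.20) = 0.1515 K/W
  R_conv,out = 1/(hA) = 1/(12.0·9.20) = 0.009058 K/W
ΣR = 9.134×10^-5 + 3.705×10^-6 + 0.1515 + 0.009058 = 0.1607 K/W
Q = ΔT/ΣR = (179 °C − 26 °C)/0.1607 = 952 W

Q = 952 W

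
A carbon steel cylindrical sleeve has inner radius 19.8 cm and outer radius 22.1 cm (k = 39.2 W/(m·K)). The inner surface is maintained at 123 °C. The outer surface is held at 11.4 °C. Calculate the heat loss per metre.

Q' = 2πk·ΔT/ln(r₂/r₁) = 2π × 39.2 × 111.6 / ln(0.221/0.198) = 2.50×10^5 W/m

Q' = 250 kW/m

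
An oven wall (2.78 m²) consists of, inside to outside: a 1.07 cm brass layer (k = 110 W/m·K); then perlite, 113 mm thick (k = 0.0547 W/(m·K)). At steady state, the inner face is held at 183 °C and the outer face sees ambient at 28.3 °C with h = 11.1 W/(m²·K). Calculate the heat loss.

Q = 199 W

Series thermal resistances, inner to outer:
  R_brass = L/(kA) = 0.0107/(110·2.78) = 3.499×10^-5 K/W
  R_perlite = L/(kA) = 0.113/(0.0547·2.78) = 0.7431 K/W
  R_conv,out = 1/(hA) = 1/(11.1·2.78) = 0.03241 K/W
ΣR = 3.499×10^-5 + 0.7431 + 0.03241 = 0.7755 K/W
Q = ΔT/ΣR = (183 °C − 28.3 °C)/0.7755 = 199 W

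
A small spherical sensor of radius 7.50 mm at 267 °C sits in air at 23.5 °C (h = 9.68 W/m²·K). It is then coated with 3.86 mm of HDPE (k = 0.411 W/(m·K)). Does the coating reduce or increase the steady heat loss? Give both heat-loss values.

increases: 1.67 → 3.36 W

Critical radius for a sphere: r_cr = 2k/h = 0.0849 m = 8.49 cm.
Outer radius after coating: r₂ = 0.00750 + 0.00386 = 0.01136 m.
Since r₁ < r_cr and r₂ ≤ r_cr, the coating moves toward the maximum at r_cr — heat loss rises.
Bare: R = 1/(4πr₁²h) = 146.1 K/W; Q = 243.5/146.1 = 1.67 W.
Coated: R = R_cond + R_conv = 72.47 K/W; Q = 243.5/72.47 = 3.36 W.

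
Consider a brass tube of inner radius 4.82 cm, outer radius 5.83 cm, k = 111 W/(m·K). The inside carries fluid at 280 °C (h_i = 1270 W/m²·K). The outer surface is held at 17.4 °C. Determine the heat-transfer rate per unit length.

Series thermal resistances, inner to outer:
  R'_conv,in = 1/(2πr h) = 1/(2π·0.0482·1270) = 0.002600 m·K/W
  R'_brass = ln(0.0583/0.0482)/(2πk) = 0.1902/(2π·111) = 2.728×10^-4 m·K/W
ΣR = 0.002600 + 2.728×10^-4 = 0.002873 m·K/W
Q' = ΔT/ΣR = (280 °C − 17.4 °C)/0.002873 = 91400 W/m

Q' = 91.4 kW/m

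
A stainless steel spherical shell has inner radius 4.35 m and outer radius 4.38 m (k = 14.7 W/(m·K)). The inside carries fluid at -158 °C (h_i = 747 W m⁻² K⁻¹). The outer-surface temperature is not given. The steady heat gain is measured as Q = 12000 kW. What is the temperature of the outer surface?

T_out = 11.8 °C

Sum the resistances:
  R_conv,in = 1/(4πr²h) = 1/(4π·4.35²·747) = 5.630×10^-6 K/W
  R_stainless steel = (1/4.35 − 1/4.38)/(4πk) = 0.001575/(4π·14.7) = 8.524×10^-6 K/W
ΣR = 1.415×10^-5 K/W
ΔT = Q·ΣR = 1.20×10^7 × 1.415×10^-5 = 169.8 K
Heat flows inward, so T_out = T_in + ΔT = -158 + 169.8 = 11.8 °C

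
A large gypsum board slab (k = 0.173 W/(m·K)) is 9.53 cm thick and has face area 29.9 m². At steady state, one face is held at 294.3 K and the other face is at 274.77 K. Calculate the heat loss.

Q = 1060 W

Q = kA·ΔT/L = 0.173 × 29.9 × |294.3 K − 274.77 K| / 0.0953 = 1060 W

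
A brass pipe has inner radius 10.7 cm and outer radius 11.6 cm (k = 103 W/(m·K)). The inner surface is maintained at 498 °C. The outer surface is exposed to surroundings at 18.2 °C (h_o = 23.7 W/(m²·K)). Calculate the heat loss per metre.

Treat each layer as a resistance in series:
  R'_brass = ln(0.116/0.107)/(2πk) = 0.08076/(2π·103) = 1.248×10^-4 m·K/W
  R'_conv,out = 1/(2πr h) = 1/(2π·0.116·23.7) = 0.05789 m·K/W
ΣR = 1.248×10^-4 + 0.05789 = 0.05801 m·K/W
Q' = ΔT/ΣR = (498 °C − 18.2 °C)/0.05801 = 8270 W/m

Q' = 8270 W/m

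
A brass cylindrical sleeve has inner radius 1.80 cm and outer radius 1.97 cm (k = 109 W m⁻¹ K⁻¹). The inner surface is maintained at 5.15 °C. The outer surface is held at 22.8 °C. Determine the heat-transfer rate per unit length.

Q' = 134 kW/m

Q' = 2πk·ΔT/ln(r₂/r₁) = 2π × 109 × 17.65 / ln(0.0197/0.0180) = 1.34×10^5 W/m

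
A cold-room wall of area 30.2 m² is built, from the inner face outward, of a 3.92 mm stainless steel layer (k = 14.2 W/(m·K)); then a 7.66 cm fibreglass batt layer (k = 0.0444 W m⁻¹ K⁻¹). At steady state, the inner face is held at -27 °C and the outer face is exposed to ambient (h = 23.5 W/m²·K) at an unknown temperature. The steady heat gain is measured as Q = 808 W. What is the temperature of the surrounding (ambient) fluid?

T_out = 20.3 °C

Sum the resistances:
  R_stainless steel = L/(kA) = 0.00392/(14.2·30.2) = 9.141×10^-6 K/W
  R_fibreglass batt = L/(kA) = 0.0766/(0.0444·30.2) = 0.05713 K/W
  R_conv,out = 1/(hA) = 1/(23.5·30.2) = 0.001409 K/W
ΣR = 0.05854 K/W
ΔT = Q·ΣR = 808 × 0.05854 = 47.30 K
Heat flows inward, so T_out = T_in + ΔT = -27 + 47.30 = 20.3 °C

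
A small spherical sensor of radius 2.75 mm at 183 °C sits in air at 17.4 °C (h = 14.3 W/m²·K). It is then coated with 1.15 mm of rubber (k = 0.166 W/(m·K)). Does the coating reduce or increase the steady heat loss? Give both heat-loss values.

Critical radius for a sphere: r_cr = 2k/h = 0.0232 m = 2.32 cm.
Outer radius after coating: r₂ = 0.00275 + 0.00115 = 0.00390 m.
Since r₁ < r_cr and r₂ ≤ r_cr, the coating moves toward the maximum at r_cr — heat loss rises.
Bare: R = 1/(4πr₁²h) = 735.8 K/W; Q = 165.6/735.8 = 0.225 W.
Coated: R = R_cond + R_conv = 417.3 K/W; Q = 165.6/417.3 = 0.397 W.

increases: 0.225 → 0.397 W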